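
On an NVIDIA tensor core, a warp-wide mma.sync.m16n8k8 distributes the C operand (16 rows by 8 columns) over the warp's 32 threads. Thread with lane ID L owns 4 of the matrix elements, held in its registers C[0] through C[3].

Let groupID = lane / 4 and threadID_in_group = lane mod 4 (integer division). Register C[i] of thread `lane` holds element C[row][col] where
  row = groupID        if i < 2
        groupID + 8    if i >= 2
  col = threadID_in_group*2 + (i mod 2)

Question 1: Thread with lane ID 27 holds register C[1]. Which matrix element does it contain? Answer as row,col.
L=27->gid=27>>2=6, tid=27&3=3
[1]->row 6+0=6  col 3·2+1=7

6,7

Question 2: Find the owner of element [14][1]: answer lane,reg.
r=14⇒gr=6,Rb=1  c=1⇒th=0,odd=1
L=6*4+0=24  i=1*2+1=3

24,3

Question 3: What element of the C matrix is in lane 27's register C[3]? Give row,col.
lane 27->27/4=6, 27 mod 4=3
i=3  r:6+8->14  c:2·3+1->7

14,7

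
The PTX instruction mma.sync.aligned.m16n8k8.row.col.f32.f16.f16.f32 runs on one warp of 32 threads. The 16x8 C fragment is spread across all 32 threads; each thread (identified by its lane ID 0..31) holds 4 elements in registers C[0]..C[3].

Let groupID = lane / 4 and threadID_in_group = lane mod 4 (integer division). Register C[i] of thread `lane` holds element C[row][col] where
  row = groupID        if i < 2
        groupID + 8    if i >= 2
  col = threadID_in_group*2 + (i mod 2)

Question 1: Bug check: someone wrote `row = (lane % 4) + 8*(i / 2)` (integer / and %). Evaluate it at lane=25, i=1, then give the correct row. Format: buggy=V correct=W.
`(lane % 4) + 8*(i / 2)`[25,1]=>1
L=25=>grp=25>>2=6, tig=25&3=1
[1]=>row 6+0=6  col 1·2+1=3
row: 1 vs 6

buggy=1 correct=6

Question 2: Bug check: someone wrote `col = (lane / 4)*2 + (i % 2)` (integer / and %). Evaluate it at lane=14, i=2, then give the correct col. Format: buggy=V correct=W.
`(lane / 4)*2 + (i % 2)`[14,2]->6
L=14->gid=14>>2=3, tid=14&3=2
[2]->row 3+8=11  col 2·2+0=4
col: 6 vs 4

buggy=6 correct=4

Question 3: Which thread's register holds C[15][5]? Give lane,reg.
r: 15->gid=7,r8=1  c: 5->tid=2,i&1=1
L=7*4+2=30  i=1*2+1=3

30,3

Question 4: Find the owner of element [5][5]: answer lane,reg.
r=5→G=5,rhi=0  c=5→T=2,p=1
L=5*4+2=22  i=0*2+1=1

22,1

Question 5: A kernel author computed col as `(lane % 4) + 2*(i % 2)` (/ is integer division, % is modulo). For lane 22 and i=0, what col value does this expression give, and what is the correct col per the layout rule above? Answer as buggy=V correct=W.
`(lane % 4) + 2*(i % 2)`[22,0]->2
L=22->g=22>>2=5, t=22&3=2
[0]->row 5+0=5  col 2·2+0=4
col: 2 vs 4

buggy=2 correct=4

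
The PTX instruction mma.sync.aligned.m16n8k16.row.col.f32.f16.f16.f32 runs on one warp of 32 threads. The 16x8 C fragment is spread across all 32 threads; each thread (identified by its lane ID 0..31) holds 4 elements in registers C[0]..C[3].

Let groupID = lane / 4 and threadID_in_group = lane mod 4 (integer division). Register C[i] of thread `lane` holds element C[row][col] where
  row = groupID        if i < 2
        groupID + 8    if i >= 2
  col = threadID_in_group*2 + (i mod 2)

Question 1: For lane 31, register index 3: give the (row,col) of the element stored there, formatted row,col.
lane 31: gr=7 (31/4), th=3 (31%4)
i=3: r=7+8=15, c=3*2+1=7

15,7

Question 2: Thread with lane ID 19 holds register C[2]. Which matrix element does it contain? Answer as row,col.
19: grp=4,tig=3
[2] (4+8,3*2+0) = (12,6)

12,6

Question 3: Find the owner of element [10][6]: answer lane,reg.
11,2

r: 10->gid=2,r8=1  c: 6->tid=3,i&1=0
L=2*4+3=11  i=1*2+0=2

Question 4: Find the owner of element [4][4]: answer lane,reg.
18,0

r: 4->gid=4,r8=0  c: 4->tid=2,i&1=0
L=4*4+2=18  i=0*2+0=0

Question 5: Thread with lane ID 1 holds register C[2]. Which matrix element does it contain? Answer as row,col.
lane 1: gr=0 (1/4), th=1 (1%4)
i=2: r=0+8=8, c=1*2+0=2

8,2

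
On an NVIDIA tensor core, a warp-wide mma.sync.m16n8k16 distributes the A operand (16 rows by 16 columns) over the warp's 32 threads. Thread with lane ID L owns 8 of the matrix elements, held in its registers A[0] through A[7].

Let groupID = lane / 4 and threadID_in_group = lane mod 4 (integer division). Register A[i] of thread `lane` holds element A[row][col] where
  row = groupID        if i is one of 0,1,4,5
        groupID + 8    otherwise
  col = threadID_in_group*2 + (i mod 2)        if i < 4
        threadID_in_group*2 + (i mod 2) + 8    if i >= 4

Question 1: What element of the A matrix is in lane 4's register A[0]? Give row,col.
1,0

lane 4: G=1 (4/4), T=0 (4%4)
i=0: r=1+0=1, c=0*2+0+0=0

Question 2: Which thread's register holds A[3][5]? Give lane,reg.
r=3→G=3,rhi=0  c=5→chi=0,T=2,p=1
L=3*4+2=14  i=0*4+0*2+1=1

14,1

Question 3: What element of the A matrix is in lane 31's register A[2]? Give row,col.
31: gid=7,tid=3
[2] (7+8,3*2+0+0) = (15,6)

15,6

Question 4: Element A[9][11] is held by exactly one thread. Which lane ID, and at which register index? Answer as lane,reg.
r=9->g=1,rb=1  c=11->cb=1,t=1,b0=1
L=1*4+1=5  i=1*4+1*2+1=7

5,7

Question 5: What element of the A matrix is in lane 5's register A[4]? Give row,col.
L=5→G=5>>2=1, T=5&3=1
[4]→row 1+0=1  col 1·2+0+8=10

1,10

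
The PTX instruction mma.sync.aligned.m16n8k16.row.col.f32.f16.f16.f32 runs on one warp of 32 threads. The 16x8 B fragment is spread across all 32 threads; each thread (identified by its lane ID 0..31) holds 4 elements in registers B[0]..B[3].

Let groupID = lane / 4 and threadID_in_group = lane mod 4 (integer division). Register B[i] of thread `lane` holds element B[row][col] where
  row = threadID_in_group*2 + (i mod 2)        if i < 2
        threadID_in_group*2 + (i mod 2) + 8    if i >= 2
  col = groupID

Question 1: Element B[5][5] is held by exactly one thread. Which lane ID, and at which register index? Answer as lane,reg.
22,1

c=5→G=5  r=5→rhi=0,T=2,p=1
L=5*4+2=22  i=0*2+1=1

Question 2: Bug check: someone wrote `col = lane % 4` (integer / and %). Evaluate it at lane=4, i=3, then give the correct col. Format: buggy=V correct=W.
`lane % 4`[4,3]=>0
4: grp=1,tig=0
[3] (0*2+1+8,1) = (9,1)
col: 0 vs 1

buggy=0 correct=1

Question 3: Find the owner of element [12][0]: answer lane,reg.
2,2

c:0=>grp=0  r:12=>rB=1,tig=2,lo=0
L=0*4+2=2  i=1*2+0=2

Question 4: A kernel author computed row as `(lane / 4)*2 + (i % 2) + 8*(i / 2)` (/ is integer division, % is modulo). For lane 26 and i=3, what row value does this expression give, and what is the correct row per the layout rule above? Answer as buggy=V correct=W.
buggy=21 correct=13

`(lane / 4)*2 + (i % 2) + 8*(i / 2)`[26,3]=>21
lane 26=>26/4=6, 26 mod 4=2
i=3  r:2·2+1+8=>13  c:6
row: 21 vs 13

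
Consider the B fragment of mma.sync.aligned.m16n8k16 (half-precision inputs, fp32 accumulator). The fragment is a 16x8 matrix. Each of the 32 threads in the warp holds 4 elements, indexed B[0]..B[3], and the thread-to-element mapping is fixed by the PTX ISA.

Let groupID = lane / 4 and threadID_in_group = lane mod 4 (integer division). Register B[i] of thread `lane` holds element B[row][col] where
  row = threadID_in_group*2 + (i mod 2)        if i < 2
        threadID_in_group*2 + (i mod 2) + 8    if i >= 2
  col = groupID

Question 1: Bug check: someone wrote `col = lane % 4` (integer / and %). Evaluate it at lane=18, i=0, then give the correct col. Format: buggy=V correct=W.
`lane % 4`[18,0]->2
18: gid=4,tid=2
[0] (2*2+0+0,4) = (4,4)
col: 2 vs 4

buggy=2 correct=4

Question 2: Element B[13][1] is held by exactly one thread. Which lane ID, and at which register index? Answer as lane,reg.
c:1=>grp=1  r:13=>rB=1,tig=2,lo=1
L=1*4+2=6  i=1*2+1=3

6,3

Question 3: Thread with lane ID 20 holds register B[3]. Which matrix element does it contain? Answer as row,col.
9,5

lane 20: g=5 (20/4), t=0 (20%4)
i=3: r=0*2+1+8=9, c=g=5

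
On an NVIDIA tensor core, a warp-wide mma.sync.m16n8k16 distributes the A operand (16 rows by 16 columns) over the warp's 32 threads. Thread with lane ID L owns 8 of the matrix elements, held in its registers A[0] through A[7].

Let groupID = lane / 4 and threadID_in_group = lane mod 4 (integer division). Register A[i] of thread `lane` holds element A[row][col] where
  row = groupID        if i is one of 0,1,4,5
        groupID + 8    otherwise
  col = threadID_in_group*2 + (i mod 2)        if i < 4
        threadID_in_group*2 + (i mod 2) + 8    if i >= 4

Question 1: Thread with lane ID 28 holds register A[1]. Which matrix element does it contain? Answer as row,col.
28: g=7,t=0
[1] (7+0,0*2+1+0) = (7,1)

7,1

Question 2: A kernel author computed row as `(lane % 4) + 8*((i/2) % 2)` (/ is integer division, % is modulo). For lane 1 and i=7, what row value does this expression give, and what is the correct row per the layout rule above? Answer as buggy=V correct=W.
`(lane % 4) + 8*((i/2) % 2)`[1,7]=>9
1: grp=0,tig=1
[7] (0+8,1*2+1+8) = (8,11)
row: 9 vs 8

buggy=9 correct=8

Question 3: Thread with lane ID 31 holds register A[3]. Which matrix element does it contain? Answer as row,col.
15,7

31: gr=7,th=3
[3] (7+8,3*2+1+0) = (15,7)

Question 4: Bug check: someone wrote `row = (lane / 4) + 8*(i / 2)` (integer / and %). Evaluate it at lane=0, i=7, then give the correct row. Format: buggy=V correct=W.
buggy=24 correct=8

`(lane / 4) + 8*(i / 2)`[0,7]->24
lane 0: gid=0 (0/4), tid=0 (0%4)
i=7: r=0+8=8, c=0*2+1+8=9
row: 24 vs 8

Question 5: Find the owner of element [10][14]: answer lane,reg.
11,6

r: 10->gid=2,r8=1  c: 14->c8=1,tid=3,i&1=0
L=2*4+3=11  i=1*4+1*2+0=6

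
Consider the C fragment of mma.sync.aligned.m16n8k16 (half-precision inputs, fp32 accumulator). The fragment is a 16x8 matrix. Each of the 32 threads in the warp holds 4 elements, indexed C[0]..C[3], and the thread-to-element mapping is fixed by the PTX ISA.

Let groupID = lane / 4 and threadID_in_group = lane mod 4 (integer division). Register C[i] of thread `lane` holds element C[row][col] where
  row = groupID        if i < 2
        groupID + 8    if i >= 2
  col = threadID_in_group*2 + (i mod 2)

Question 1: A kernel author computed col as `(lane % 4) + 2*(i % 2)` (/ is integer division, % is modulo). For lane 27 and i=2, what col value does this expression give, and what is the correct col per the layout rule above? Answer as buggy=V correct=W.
`(lane % 4) + 2*(i % 2)`[27,2]⇒3
27: gr=6,th=3
[2] (6+8,3*2+0) = (14,6)
col: 3 vs 6

buggy=3 correct=6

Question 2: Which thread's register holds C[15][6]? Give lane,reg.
r=15->g=7,rb=1  c=6->t=3,b0=0
L=7*4+3=31  i=1*2+0=2

31,2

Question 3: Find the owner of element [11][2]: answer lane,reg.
13,2

r=11->g=3,rb=1  c=2->t=1,b0=0
L=3*4+1=13  i=1*2+0=2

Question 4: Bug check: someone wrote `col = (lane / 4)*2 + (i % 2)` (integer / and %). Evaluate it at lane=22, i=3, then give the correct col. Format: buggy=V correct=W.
`(lane / 4)*2 + (i % 2)`[22,3]→11
lane 22: G=5 (22/4), T=2 (22%4)
i=3: r=5+8=13, c=2*2+1=5
col: 11 vs 5

buggy=11 correct=5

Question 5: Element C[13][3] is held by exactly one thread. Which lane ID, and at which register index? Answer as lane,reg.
r: 13->gid=5,r8=1  c: 3->tid=1,i&1=1
L=5*4+1=21  i=1*2+1=3

21,3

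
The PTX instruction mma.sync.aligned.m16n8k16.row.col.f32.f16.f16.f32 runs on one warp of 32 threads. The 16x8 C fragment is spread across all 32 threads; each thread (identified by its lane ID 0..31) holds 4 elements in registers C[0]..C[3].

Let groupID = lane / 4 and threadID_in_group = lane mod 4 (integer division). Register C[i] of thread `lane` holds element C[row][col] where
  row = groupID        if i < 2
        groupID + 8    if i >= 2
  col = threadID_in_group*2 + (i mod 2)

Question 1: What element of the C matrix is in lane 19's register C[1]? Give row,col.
19: gr=4,th=3
[1] (4+0,3*2+1) = (4,7)

4,7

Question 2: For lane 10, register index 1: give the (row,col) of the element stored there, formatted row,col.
2,5

10: gr=2,th=2
[1] (2+0,2*2+1) = (2,5)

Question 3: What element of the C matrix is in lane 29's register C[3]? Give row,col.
29: grp=7,tig=1
[3] (7+8,1*2+1) = (15,3)

15,3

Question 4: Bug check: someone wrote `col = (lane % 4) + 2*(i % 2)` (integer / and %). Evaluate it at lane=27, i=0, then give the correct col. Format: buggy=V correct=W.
`(lane % 4) + 2*(i % 2)`[27,0]=>3
lane 27=>27/4=6, 27 mod 4=3
i=0  r:6+0=>6  c:2·3+0=>6
col: 3 vs 6

buggy=3 correct=6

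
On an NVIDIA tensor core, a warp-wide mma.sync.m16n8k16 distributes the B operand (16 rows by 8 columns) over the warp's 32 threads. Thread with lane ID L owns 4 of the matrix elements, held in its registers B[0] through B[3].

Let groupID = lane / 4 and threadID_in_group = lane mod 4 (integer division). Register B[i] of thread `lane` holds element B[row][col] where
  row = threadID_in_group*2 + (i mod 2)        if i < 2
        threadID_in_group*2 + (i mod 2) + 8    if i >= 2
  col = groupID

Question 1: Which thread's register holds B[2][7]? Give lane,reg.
29,0

c: 7->gid=7  r: 2->r8=0,tid=1,i&1=0
L=7*4+1=29  i=0*2+0=0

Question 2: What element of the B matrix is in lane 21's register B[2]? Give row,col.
lane 21: gr=5 (21/4), th=1 (21%4)
i=2: r=1*2+0+8=10, c=gr=5

10,5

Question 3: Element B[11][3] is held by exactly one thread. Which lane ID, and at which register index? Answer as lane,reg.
c=3⇒gr=3  r=11⇒Rb=1,th=1,odd=1
L=3*4+1=13  i=1*2+1=3

13,3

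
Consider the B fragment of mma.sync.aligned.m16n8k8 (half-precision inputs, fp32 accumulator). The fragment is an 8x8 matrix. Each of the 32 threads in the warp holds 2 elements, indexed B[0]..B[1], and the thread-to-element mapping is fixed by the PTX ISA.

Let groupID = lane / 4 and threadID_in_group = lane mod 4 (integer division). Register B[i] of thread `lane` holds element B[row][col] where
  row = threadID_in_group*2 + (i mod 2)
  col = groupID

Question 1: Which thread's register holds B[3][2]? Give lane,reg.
c: 2->gid=2  r: 3->tid=1,i&1=1
L=2*4+1=9  i=1=1

9,1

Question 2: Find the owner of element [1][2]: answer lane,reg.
8,1

c:2=>grp=2  r:1=>tig=0,lo=1
L=2*4+0=8  i=1=1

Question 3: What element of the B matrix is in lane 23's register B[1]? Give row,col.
7,5

23: g=5,t=3
[1] (3*2+1,5) = (7,5)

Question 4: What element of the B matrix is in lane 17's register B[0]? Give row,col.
17: gid=4,tid=1
[0] (1*2+0,4) = (2,4)

2,4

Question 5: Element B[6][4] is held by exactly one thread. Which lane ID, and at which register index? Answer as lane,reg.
c=4→G=4  r=6→T=3,p=0
L=4*4+3=19  i=0=0

19,0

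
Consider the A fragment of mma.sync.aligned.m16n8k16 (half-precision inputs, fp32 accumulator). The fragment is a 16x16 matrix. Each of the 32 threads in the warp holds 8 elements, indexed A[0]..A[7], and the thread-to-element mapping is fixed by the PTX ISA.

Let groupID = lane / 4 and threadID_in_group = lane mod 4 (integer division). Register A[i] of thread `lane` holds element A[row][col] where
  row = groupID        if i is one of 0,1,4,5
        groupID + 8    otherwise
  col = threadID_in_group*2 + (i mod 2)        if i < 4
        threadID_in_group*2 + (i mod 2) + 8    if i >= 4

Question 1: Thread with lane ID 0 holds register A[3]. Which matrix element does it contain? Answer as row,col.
8,1

lane 0: grp=0 (0/4), tig=0 (0%4)
i=3: r=0+8=8, c=0*2+1+0=1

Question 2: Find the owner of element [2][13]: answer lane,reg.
r=2->g=2,rb=0  c=13->cb=1,t=2,b0=1
L=2*4+2=10  i=1*4+0*2+1=5

10,5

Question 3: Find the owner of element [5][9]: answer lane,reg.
20,5

r=5->g=5,rb=0  c=9->cb=1,t=0,b0=1
L=5*4+0=20  i=1*4+0*2+1=5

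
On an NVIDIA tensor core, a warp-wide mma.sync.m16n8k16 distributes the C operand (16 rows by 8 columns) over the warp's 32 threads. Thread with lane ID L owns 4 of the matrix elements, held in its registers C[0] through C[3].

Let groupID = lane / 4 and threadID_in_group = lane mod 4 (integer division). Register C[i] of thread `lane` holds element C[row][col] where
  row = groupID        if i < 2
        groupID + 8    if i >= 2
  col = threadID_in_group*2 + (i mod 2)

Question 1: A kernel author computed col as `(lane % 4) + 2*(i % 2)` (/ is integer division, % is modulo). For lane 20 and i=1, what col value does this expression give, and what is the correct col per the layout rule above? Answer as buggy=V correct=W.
buggy=2 correct=1

`(lane % 4) + 2*(i % 2)`[20,1]->2
20: g=5,t=0
[1] (5+0,0*2+1) = (5,1)
col: 2 vs 1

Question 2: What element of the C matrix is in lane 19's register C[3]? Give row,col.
12,7

lane 19: gid=4 (19/4), tid=3 (19%4)
i=3: r=4+8=12, c=3*2+1=7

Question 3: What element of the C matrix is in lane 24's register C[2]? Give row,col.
L=24->gid=24>>2=6, tid=24&3=0
[2]->row 6+8=14  col 0·2+0=0

14,0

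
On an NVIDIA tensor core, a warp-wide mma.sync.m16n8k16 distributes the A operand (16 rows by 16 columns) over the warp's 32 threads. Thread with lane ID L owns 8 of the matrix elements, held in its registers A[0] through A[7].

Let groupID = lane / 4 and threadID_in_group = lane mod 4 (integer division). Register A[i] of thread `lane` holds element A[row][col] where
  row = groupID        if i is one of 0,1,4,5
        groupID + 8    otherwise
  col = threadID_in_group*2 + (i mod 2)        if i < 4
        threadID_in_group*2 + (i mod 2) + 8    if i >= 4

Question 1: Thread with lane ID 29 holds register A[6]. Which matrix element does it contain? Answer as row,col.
15,10

L=29→G=29>>2=7, T=29&3=1
[6]→row 7+8=15  col 1·2+0+8=10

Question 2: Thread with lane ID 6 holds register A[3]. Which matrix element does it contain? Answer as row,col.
9,5

lane 6: G=1 (6/4), T=2 (6%4)
i=3: r=1+8=9, c=2*2+1+0=5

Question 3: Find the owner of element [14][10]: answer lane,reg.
25,6

r: 14->gid=6,r8=1  c: 10->c8=1,tid=1,i&1=0
L=6*4+1=25  i=1*4+1*2+0=6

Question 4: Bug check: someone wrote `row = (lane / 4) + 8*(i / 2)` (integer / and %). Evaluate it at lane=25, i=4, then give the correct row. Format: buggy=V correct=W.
buggy=22 correct=6

`(lane / 4) + 8*(i / 2)`[25,4]⇒22
lane 25⇒25/4=6, 25 mod 4=1
i=4  r:6+0⇒6  c:2·1+0+8⇒10
row: 22 vs 6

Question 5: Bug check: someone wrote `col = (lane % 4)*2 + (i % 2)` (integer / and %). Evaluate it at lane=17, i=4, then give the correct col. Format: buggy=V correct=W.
buggy=2 correct=10

`(lane % 4)*2 + (i % 2)`[17,4]->2
17: g=4,t=1
[4] (4+0,1*2+0+8) = (4,10)
col: 2 vs 10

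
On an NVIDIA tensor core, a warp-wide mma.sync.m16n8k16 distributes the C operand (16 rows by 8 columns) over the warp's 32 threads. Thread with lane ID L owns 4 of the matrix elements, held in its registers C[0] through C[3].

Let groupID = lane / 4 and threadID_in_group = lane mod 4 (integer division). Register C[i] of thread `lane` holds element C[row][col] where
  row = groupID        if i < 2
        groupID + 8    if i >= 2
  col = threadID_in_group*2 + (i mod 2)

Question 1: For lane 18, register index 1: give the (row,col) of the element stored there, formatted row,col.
lane 18: gid=4 (18/4), tid=2 (18%4)
i=1: r=4+0=4, c=2*2+1=5

4,5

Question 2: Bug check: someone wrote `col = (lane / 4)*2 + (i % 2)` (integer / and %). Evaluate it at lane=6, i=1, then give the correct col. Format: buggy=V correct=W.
buggy=3 correct=5

`(lane / 4)*2 + (i % 2)`[6,1]→3
6: G=1,T=2
[1] (1+0,2*2+1) = (1,5)
col: 3 vs 5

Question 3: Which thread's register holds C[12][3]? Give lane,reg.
17,3

r: 12->gid=4,r8=1  c: 3->tid=1,i&1=1
L=4*4+1=17  i=1*2+1=3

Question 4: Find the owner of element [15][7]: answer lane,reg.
31,3

r=15→G=7,rhi=1  c=7→T=3,p=1
L=7*4+3=31  i=1*2+1=3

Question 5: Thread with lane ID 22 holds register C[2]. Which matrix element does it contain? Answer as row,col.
13,4

lane 22: grp=5 (22/4), tig=2 (22%4)
i=2: r=5+8=13, c=2*2+0=4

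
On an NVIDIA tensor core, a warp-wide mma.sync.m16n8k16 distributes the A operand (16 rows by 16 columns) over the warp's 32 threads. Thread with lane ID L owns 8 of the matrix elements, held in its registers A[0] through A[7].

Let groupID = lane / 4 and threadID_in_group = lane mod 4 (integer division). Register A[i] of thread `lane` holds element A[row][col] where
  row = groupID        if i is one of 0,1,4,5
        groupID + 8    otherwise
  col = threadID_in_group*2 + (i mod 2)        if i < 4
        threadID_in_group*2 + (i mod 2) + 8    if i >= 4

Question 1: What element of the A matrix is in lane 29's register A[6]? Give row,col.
15,10

lane 29->29/4=7, 29 mod 4=1
i=6  r:7+8->15  c:2·1+0+8->10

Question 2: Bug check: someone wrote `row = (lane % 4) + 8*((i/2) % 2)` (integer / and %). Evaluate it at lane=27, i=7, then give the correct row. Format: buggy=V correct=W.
buggy=11 correct=14

`(lane % 4) + 8*((i/2) % 2)`[27,7]->11
lane 27->27/4=6, 27 mod 4=3
i=7  r:6+8->14  c:2·3+1+8->15
row: 11 vs 14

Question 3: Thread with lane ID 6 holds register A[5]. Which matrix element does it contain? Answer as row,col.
6: G=1,T=2
[5] (1+0,2*2+1+8) = (1,13)

1,13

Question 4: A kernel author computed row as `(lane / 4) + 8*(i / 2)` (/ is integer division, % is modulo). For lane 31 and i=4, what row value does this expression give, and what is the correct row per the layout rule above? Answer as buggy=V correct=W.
buggy=23 correct=7

`(lane / 4) + 8*(i / 2)`[31,4]→23
31: G=7,T=3
[4] (7+0,3*2+0+8) = (7,14)
row: 23 vs 7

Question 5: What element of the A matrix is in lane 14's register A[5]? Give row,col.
L=14->g=14>>2=3, t=14&3=2
[5]->row 3+0=3  col 2·2+1+8=13

3,13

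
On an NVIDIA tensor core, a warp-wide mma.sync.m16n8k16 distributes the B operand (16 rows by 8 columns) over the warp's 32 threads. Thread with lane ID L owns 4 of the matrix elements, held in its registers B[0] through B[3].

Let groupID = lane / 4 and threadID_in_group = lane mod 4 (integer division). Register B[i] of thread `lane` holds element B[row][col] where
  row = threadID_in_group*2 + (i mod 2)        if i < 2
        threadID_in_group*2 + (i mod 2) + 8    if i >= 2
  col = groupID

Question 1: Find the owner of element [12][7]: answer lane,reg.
c:7=>grp=7  r:12=>rB=1,tig=2,lo=0
L=7*4+2=30  i=1*2+0=2

30,2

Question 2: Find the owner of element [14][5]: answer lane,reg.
c=5->g=5  r=14->rb=1,t=3,b0=0
L=5*4+3=23  i=1*2+0=2

23,2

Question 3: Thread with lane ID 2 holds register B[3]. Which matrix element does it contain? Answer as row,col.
2: G=0,T=2
[3] (2*2+1+8,0) = (13,0)

13,0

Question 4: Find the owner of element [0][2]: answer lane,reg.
c: 2->gid=2  r: 0->r8=0,tid=0,i&1=0
L=2*4+0=8  i=0*2+0=0

8,0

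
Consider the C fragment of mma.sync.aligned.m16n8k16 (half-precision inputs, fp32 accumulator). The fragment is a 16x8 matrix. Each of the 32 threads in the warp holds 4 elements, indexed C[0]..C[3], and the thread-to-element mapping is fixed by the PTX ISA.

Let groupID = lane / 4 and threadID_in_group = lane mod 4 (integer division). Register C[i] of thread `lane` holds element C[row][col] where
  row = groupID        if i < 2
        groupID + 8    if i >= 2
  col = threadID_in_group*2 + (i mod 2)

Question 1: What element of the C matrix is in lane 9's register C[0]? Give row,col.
2,2

L=9→G=9>>2=2, T=9&3=1
[0]→row 2+0=2  col 1·2+0=2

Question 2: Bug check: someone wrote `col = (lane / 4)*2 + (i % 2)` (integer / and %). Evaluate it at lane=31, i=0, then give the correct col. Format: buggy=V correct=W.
buggy=14 correct=6

`(lane / 4)*2 + (i % 2)`[31,0]→14
31: G=7,T=3
[0] (7+0,3*2+0) = (7,6)
col: 14 vs 6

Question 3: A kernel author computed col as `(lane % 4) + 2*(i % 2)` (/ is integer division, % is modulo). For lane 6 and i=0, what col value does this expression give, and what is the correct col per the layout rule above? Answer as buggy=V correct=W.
buggy=2 correct=4

`(lane % 4) + 2*(i % 2)`[6,0]→2
6: G=1,T=2
[0] (1+0,2*2+0) = (1,4)
col: 2 vs 4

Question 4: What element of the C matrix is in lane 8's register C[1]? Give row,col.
lane 8: G=2 (8/4), T=0 (8%4)
i=1: r=2+0=2, c=0*2+1=1

2,1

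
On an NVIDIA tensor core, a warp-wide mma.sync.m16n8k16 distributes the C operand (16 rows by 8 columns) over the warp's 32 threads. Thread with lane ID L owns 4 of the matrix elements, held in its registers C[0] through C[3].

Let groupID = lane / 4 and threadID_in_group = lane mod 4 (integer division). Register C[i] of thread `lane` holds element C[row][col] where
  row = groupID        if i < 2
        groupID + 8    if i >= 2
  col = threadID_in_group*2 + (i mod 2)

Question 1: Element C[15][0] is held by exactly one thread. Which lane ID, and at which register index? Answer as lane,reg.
r:15=>grp=7,rB=1  c:0=>tig=0,lo=0
L=7*4+0=28  i=1*2+0=2

28,2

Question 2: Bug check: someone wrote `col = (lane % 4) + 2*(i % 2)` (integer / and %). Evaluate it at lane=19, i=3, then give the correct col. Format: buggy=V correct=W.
buggy=5 correct=7

`(lane % 4) + 2*(i % 2)`[19,3]=>5
lane 19=>19/4=4, 19 mod 4=3
i=3  r:4+8=>12  c:2·3+1=>7
col: 5 vs 7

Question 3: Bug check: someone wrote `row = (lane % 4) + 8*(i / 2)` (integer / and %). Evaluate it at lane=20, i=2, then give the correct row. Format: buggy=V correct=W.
`(lane % 4) + 8*(i / 2)`[20,2]->8
20: g=5,t=0
[2] (5+8,0*2+0) = (13,0)
row: 8 vs 13

buggy=8 correct=13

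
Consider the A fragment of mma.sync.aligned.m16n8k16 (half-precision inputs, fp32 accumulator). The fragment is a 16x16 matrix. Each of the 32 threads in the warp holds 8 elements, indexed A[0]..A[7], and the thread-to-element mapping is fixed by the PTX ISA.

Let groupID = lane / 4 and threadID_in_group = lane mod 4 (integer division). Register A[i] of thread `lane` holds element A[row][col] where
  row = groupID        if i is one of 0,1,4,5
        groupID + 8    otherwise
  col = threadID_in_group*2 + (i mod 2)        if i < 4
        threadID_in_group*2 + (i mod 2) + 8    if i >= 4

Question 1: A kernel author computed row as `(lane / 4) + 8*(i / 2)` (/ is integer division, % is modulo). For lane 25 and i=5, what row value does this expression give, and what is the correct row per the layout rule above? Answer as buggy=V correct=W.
`(lane / 4) + 8*(i / 2)`[25,5]->22
lane 25: gid=6 (25/4), tid=1 (25%4)
i=5: r=6+0=6, c=1*2+1+8=11
row: 22 vs 6

buggy=22 correct=6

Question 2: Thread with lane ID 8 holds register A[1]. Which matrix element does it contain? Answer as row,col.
8: gid=2,tid=0
[1] (2+0,0*2+1+0) = (2,1)

2,1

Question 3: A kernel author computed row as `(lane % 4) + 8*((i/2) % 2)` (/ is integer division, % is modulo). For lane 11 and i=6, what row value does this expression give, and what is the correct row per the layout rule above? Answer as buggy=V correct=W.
`(lane % 4) + 8*((i/2) % 2)`[11,6]->11
L=11->g=11>>2=2, t=11&3=3
[6]->row 2+8=10  col 3·2+0+8=14
row: 11 vs 10

buggy=11 correct=10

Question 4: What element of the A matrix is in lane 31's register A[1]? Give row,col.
7,7

L=31->g=31>>2=7, t=31&3=3
[1]->row 7+0=7  col 3·2+1+0=7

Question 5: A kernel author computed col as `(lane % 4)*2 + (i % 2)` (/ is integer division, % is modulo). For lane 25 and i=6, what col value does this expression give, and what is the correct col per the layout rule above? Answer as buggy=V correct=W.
`(lane % 4)*2 + (i % 2)`[25,6]->2
L=25->gid=25>>2=6, tid=25&3=1
[6]->row 6+8=14  col 1·2+0+8=10
col: 2 vs 10

buggy=2 correct=10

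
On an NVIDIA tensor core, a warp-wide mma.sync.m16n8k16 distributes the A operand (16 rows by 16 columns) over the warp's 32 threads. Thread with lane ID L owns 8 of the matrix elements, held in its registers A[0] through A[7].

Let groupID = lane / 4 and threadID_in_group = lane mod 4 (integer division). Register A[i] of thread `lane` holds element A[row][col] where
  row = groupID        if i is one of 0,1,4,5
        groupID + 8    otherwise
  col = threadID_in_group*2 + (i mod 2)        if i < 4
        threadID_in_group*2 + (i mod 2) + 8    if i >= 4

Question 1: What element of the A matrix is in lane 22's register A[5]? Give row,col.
lane 22: G=5 (22/4), T=2 (22%4)
i=5: r=5+0=5, c=2*2+1+8=13

5,13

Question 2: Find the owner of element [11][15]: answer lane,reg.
15,7

r=11->g=3,rb=1  c=15->cb=1,t=3,b0=1
L=3*4+3=15  i=1*4+1*2+1=7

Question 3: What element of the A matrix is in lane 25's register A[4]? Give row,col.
lane 25⇒25/4=6, 25 mod 4=1
i=4  r:6+0⇒6  c:2·1+0+8⇒10

6,10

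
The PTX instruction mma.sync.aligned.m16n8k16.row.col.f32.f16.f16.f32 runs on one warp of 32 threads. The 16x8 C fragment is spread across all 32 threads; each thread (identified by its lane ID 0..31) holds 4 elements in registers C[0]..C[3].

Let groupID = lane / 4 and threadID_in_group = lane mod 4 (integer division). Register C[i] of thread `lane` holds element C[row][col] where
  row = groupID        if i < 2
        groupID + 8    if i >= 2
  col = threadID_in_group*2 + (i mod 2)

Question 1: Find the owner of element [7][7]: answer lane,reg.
r=7→G=7,rhi=0  c=7→T=3,p=1
L=7*4+3=31  i=0*2+1=1

31,1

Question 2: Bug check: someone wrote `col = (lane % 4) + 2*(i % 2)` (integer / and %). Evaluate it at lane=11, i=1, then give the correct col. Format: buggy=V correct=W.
`(lane % 4) + 2*(i % 2)`[11,1]->5
11: gid=2,tid=3
[1] (2+0,3*2+1) = (2,7)
col: 5 vs 7

buggy=5 correct=7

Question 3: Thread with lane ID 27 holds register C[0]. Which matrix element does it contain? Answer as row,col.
6,6

lane 27: G=6 (27/4), T=3 (27%4)
i=0: r=6+0=6, c=3*2+0=6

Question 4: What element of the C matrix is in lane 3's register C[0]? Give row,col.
L=3->g=3>>2=0, t=3&3=3
[0]->row 0+0=0  col 3·2+0=6

0,6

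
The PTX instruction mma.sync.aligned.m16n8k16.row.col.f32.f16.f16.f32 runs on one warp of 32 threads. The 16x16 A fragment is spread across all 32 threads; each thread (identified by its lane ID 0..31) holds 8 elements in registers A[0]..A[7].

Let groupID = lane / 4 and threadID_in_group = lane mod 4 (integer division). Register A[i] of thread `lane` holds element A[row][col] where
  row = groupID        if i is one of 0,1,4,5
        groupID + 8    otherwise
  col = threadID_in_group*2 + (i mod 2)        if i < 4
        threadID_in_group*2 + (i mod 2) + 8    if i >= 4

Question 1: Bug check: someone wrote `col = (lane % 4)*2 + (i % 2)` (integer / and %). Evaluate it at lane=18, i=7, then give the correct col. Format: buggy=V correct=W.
buggy=5 correct=13

`(lane % 4)*2 + (i % 2)`[18,7]->5
lane 18: g=4 (18/4), t=2 (18%4)
i=7: r=4+8=12, c=2*2+1+8=13
col: 5 vs 13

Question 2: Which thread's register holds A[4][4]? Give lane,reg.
r=4->g=4,rb=0  c=4->cb=0,t=2,b0=0
L=4*4+2=18  i=0*4+0*2+0=0

18,0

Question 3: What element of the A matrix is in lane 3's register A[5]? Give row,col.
L=3→G=3>>2=0, T=3&3=3
[5]→row 0+0=0  col 3·2+1+8=15

0,15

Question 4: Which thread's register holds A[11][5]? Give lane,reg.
r=11->g=3,rb=1  c=5->cb=0,t=2,b0=1
L=3*4+2=14  i=0*4+1*2+1=3

14,3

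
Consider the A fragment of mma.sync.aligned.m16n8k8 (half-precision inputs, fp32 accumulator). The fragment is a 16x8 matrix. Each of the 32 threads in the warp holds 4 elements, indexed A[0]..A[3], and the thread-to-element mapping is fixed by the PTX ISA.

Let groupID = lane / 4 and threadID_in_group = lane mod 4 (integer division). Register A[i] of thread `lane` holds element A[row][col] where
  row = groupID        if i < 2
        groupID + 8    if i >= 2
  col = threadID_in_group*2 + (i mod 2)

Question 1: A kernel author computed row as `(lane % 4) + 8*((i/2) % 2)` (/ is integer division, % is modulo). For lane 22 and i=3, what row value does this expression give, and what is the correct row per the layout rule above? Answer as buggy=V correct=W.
`(lane % 4) + 8*((i/2) % 2)`[22,3]→10
lane 22→22/4=5, 22 mod 4=2
i=3  r:5+8→13  c:2·2+1→5
row: 10 vs 13

buggy=10 correct=13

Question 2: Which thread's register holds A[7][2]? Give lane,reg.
29,0

r:7=>grp=7,rB=0  c:2=>tig=1,lo=0
L=7*4+1=29  i=0*2+0=0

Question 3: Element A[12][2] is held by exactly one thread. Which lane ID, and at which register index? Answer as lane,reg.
r=12→G=4,rhi=1  c=2→T=1,p=0
L=4*4+1=17  i=1*2+0=2

17,2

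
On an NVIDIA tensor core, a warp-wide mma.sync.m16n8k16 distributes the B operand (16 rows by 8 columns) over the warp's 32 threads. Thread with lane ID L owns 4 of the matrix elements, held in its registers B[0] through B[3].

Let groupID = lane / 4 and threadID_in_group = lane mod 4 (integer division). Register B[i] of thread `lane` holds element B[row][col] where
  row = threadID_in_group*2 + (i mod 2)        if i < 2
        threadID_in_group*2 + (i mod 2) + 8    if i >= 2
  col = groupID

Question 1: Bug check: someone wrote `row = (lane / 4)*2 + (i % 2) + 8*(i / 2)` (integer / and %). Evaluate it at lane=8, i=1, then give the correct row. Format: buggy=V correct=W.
`(lane / 4)*2 + (i % 2) + 8*(i / 2)`[8,1]⇒5
8: gr=2,th=0
[1] (0*2+1+0,2) = (1,2)
row: 5 vs 1

buggy=5 correct=1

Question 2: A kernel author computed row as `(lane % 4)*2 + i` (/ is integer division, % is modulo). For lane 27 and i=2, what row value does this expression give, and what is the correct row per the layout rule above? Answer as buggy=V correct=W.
buggy=8 correct=14

`(lane % 4)*2 + i`[27,2]→8
lane 27→27/4=6, 27 mod 4=3
i=2  r:2·3+0+8→14  c:6
row: 8 vs 14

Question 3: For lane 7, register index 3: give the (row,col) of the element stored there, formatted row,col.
L=7->gid=7>>2=1, tid=7&3=3
[3]->row 3·2+1+8=15  col gid=1

15,1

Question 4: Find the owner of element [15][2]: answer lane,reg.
c=2->g=2  r=15->rb=1,t=3,b0=1
L=2*4+3=11  i=1*2+1=3

11,3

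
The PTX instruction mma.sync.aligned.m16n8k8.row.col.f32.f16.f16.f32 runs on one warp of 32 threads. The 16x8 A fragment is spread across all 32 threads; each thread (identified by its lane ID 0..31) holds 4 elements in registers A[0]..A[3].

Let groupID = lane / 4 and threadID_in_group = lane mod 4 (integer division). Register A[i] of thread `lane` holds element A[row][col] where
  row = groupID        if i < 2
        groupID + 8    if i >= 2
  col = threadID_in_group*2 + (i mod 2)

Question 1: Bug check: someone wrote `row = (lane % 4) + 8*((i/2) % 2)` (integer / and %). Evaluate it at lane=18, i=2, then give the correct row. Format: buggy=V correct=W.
buggy=10 correct=12

`(lane % 4) + 8*((i/2) % 2)`[18,2]⇒10
L=18⇒gr=18>>2=4, th=18&3=2
[2]⇒row 4+8=12  col 2·2+0=4
row: 10 vs 12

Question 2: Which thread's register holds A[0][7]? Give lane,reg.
3,1

r=0⇒gr=0,Rb=0  c=7⇒th=3,odd=1
L=0*4+3=3  i=0*2+1=1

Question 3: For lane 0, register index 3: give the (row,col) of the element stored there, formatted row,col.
lane 0: grp=0 (0/4), tig=0 (0%4)
i=3: r=0+8=8, c=0*2+1=1

8,1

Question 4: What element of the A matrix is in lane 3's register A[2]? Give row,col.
lane 3->3/4=0, 3 mod 4=3
i=2  r:0+8->8  c:2·3+0->6

8,6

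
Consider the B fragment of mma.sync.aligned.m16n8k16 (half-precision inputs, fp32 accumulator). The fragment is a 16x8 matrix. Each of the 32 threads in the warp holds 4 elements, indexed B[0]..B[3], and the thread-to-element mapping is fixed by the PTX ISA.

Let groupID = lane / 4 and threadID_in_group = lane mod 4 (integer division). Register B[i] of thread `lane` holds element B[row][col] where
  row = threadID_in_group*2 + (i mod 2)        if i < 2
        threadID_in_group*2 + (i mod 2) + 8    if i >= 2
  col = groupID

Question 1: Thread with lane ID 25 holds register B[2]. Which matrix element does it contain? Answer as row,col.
10,6

lane 25->25/4=6, 25 mod 4=1
i=2  r:2·1+0+8->10  c:6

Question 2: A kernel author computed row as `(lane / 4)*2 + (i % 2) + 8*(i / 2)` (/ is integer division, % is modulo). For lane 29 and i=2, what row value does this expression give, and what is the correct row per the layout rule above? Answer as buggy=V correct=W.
`(lane / 4)*2 + (i % 2) + 8*(i / 2)`[29,2]->22
lane 29->29/4=7, 29 mod 4=1
i=2  r:2·1+0+8->10  c:7
row: 22 vs 10

buggy=22 correct=10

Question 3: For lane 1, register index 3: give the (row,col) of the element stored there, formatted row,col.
11,0

lane 1: grp=0 (1/4), tig=1 (1%4)
i=3: r=1*2+1+8=11, c=grp=0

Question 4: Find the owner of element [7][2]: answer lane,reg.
11,1

c=2->g=2  r=7->rb=0,t=3,b0=1
L=2*4+3=11  i=0*2+1=1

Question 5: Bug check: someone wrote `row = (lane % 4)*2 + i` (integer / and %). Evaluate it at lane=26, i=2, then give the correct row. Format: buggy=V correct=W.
`(lane % 4)*2 + i`[26,2]⇒6
26: gr=6,th=2
[2] (2*2+0+8,6) = (12,6)
row: 6 vs 12

buggy=6 correct=12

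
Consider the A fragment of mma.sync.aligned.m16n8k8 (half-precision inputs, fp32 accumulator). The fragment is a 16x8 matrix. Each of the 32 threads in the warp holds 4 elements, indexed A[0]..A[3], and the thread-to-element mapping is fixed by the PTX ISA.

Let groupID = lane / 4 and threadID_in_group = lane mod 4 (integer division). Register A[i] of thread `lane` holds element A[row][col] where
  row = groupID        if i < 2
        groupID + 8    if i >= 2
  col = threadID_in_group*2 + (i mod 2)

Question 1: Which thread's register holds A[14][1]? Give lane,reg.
r=14⇒gr=6,Rb=1  c=1⇒th=0,odd=1
L=6*4+0=24  i=1*2+1=3

24,3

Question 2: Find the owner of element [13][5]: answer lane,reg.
r=13⇒gr=5,Rb=1  c=5⇒th=2,odd=1
L=5*4+2=22  i=1*2+1=3

22,3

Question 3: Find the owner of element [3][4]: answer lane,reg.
14,0

r=3→G=3,rhi=0  c=4→T=2,p=0
L=3*4+2=14  i=0*2+0=0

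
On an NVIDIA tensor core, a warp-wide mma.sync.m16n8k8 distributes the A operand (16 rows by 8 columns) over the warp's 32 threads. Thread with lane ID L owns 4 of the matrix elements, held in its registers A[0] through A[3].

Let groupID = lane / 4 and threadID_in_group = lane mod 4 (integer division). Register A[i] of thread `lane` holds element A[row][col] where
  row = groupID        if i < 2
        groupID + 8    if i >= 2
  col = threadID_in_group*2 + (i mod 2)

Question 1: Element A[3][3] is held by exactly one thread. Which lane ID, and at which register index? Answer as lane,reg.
13,1

r=3→G=3,rhi=0  c=3→T=1,p=1
L=3*4+1=13  i=0*2+1=1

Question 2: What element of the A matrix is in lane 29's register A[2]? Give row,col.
15,2

lane 29: grp=7 (29/4), tig=1 (29%4)
i=2: r=7+8=15, c=1*2+0=2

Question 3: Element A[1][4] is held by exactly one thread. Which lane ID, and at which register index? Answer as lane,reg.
r=1⇒gr=1,Rb=0  c=4⇒th=2,odd=0
L=1*4+2=6  i=0*2+0=0

6,0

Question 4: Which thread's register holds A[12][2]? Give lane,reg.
17,2

r: 12->gid=4,r8=1  c: 2->tid=1,i&1=0
L=4*4+1=17  i=1*2+0=2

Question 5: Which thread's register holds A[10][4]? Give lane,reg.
10,2

r=10→G=2,rhi=1  c=4→T=2,p=0
L=2*4+2=10  i=1*2+0=2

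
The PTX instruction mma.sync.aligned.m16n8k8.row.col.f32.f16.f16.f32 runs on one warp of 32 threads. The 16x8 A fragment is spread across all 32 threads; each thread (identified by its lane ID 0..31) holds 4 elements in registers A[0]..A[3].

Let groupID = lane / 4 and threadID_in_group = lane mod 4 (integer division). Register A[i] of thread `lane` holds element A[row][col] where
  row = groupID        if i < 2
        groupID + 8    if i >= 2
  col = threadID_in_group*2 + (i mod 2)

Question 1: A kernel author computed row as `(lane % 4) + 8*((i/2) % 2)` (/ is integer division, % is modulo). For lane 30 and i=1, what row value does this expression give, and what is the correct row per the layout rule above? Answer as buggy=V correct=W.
`(lane % 4) + 8*((i/2) % 2)`[30,1]⇒2
30: gr=7,th=2
[1] (7+0,2*2+1) = (7,5)
row: 2 vs 7

buggy=2 correct=7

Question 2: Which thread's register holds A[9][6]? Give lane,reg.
r=9⇒gr=1,Rb=1  c=6⇒th=3,odd=0
L=1*4+3=7  i=1*2+0=2

7,2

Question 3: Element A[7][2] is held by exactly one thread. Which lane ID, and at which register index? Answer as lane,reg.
r=7⇒gr=7,Rb=0  c=2⇒th=1,odd=0
L=7*4+1=29  i=0*2+0=0

29,0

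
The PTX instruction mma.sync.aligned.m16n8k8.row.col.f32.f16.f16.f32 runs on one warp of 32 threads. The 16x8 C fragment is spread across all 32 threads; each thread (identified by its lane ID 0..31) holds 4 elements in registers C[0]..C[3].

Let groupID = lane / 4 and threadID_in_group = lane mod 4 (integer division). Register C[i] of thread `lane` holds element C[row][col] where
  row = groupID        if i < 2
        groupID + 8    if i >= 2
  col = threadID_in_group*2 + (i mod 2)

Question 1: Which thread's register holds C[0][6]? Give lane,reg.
r=0->g=0,rb=0  c=6->t=3,b0=0
L=0*4+3=3  i=0*2+0=0

3,0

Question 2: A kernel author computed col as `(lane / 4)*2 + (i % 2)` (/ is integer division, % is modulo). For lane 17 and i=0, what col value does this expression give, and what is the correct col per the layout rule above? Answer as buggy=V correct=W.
`(lane / 4)*2 + (i % 2)`[17,0]->8
lane 17: g=4 (17/4), t=1 (17%4)
i=0: r=4+0=4, c=1*2+0=2
col: 8 vs 2

buggy=8 correct=2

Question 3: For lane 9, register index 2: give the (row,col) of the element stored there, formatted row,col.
10,2

9: g=2,t=1
[2] (2+8,1*2+0) = (10,2)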